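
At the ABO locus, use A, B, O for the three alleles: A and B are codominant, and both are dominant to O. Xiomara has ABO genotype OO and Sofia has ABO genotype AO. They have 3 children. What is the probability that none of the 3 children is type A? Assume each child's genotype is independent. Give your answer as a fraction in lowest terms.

ABO cross OO × AO → 1/2 O, 1/2 A.
So P(type A) = 1/2 per child.
P(not type A) = 1/2 for one child; (1/2)^3 = 1/8.

1/8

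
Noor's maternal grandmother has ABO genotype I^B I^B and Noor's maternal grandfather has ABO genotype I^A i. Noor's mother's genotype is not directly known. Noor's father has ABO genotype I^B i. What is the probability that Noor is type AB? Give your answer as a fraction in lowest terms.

Noor's mother's ABO genotype from I^B I^B × I^A i: 1/2 I^A I^B, 1/2 I^B i.
Crossing each possibility with the father I^B i and summing P(type AB): 1/2·1/4 + 1/2·0 = 1/8.

1/8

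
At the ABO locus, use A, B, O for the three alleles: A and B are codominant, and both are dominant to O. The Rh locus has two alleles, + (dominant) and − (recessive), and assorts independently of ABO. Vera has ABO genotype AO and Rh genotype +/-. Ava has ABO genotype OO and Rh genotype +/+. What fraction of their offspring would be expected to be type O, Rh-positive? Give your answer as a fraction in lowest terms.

1/2

ABO cross AO × OO → offspring phenotypes: 1/2 O, 1/2 A.
Rh cross +/- × +/+ → 1 Rh+.
Independent loci: P(type O, Rh-positive) = 1/2 × 1 = 1/2.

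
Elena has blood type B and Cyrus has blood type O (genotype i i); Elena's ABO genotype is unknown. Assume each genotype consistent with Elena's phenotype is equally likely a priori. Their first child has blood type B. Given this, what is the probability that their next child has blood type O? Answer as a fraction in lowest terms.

Possible genotypes: Elena ∈ {I^B I^B, I^B i}; Cyrus ∈ {i i}.
Weight each parental genotype pair by prior × P(type-B child):
  I^B I^B × i i: posterior weight 2/3; P(next child type O) = 0.
  I^B i × i i: posterior weight 1/3; P(next child type O) = 1/2.
Weighted sum = 1/6.

1/6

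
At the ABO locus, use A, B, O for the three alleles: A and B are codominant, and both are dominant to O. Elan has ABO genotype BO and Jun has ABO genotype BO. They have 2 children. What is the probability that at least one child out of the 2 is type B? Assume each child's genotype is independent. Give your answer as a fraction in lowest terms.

ABO cross BO × BO → 1/4 O, 3/4 B.
So P(type B) = 3/4 per child.
P(none) = (1/4)^2 = 1/16; P(at least one) = 1 − 1/16 = 15/16.

15/16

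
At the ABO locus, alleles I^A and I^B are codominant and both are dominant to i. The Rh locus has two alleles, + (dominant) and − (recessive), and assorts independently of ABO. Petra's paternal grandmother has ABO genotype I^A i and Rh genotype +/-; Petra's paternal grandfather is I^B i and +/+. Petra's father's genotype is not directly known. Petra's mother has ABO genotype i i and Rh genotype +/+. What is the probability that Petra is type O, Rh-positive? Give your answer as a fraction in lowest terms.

1/2

Petra's father's ABO genotype from I^A i × I^B i: 1/4 I^A I^B, 1/4 I^A i, 1/4 I^B i, 1/4 i i.
Crossing each possibility with the mother i i and summing P(type O): 1/4·0 + 1/4·1/2 + 1/4·1/2 + 1/4·1 = 1/2.
Similarly for Rh via the father's Rh distribution: P(Rh+) = 1.
Independent loci: 1/2 × 1 = 1/2.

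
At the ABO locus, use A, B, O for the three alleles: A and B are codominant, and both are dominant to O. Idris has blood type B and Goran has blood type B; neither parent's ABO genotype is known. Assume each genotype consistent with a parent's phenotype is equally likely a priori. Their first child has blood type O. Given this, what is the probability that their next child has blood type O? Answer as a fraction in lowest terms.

Possible genotypes: Idris ∈ {BB, BO}; Goran ∈ {BB, BO}.
Weight each parental genotype pair by prior × P(type-O child):
  BO × BO: posterior weight 1; P(next child type O) = 1/4.
Weighted sum = 1/4.

1/4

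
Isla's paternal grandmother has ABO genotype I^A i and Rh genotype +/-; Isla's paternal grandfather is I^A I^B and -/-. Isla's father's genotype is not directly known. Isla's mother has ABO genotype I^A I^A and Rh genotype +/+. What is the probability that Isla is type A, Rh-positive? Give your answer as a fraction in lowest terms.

3/4

Isla's father's ABO genotype from I^A i × I^A I^B: 1/4 I^A I^A, 1/4 I^A I^B, 1/4 I^A i, 1/4 I^B i.
Crossing each possibility with the mother I^A I^A and summing P(type A): 1/4·1 + 1/4·1/2 + 1/4·1 + 1/4·1/2 = 3/4.
Similarly for Rh via the father's Rh distribution: P(Rh+) = 1.
Independent loci: 3/4 × 1 = 3/4.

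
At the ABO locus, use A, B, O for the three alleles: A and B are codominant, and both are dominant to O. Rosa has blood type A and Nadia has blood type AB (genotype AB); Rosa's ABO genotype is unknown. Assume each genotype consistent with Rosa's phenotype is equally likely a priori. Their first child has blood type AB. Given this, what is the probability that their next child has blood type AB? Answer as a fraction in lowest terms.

5/12

Possible genotypes: Rosa ∈ {AA, AO}; Nadia ∈ {AB}.
Weight each parental genotype pair by prior × P(type-AB child):
  AA × AB: posterior weight 2/3; P(next child type AB) = 1/2.
  AO × AB: posterior weight 1/3; P(next child type AB) = 1/4.
Weighted sum = 5/12.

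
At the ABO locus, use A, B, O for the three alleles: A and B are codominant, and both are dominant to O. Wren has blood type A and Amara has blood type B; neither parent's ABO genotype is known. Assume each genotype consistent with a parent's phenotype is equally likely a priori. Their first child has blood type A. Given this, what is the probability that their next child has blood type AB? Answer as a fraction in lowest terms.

Possible genotypes: Wren ∈ {AA, AO}; Amara ∈ {BB, BO}.
Weight each parental genotype pair by prior × P(type-A child):
  AA × BO: posterior weight 2/3; P(next child type AB) = 1/2.
  AO × BO: posterior weight 1/3; P(next child type AB) = 1/4.
Weighted sum = 5/12.

5/12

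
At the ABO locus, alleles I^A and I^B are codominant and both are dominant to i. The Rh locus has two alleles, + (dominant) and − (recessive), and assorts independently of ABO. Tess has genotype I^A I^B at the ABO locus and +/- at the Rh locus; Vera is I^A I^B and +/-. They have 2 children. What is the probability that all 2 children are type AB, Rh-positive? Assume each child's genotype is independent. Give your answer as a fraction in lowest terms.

9/64

ABO cross I^A I^B × I^A I^B → 1/4 A, 1/4 B, 1/2 AB.
Rh cross +/- × +/- → 3/4 Rh+, 1/4 Rh-; so P(type AB, Rh-positive) = 1/2 × 3/4 = 3/8 per child.
All 2 independent: (3/8)^2 = 9/64.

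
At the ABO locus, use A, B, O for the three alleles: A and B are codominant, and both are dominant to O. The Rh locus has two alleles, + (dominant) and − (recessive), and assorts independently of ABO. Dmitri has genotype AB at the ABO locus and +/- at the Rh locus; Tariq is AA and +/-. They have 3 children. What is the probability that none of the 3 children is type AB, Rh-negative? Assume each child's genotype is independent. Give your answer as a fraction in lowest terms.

343/512

ABO cross AB × AA → 1/2 A, 1/2 AB.
Rh cross +/- × +/- → 3/4 Rh+, 1/4 Rh-; so P(type AB, Rh-negative) = 1/2 × 1/4 = 1/8 per child.
P(not type AB, Rh-negative) = 7/8 for one child; (7/8)^3 = 343/512.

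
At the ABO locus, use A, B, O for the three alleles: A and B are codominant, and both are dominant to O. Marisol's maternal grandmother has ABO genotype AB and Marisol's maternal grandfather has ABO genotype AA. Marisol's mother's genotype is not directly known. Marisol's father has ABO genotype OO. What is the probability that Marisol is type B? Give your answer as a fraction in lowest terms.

1/4

Marisol's mother's ABO genotype from AB × AA: 1/2 AA, 1/2 AB.
Crossing each possibility with the father OO and summing P(type B): 1/2·0 + 1/2·1/2 = 1/4.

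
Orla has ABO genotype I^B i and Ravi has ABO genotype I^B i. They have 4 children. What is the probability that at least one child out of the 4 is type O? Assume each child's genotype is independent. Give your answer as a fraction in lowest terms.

ABO cross I^B i × I^B i → 1/4 O, 3/4 B.
So P(type O) = 1/4 per child.
P(none) = (3/4)^4 = 81/256; P(at least one) = 1 − 81/256 = 175/256.

175/256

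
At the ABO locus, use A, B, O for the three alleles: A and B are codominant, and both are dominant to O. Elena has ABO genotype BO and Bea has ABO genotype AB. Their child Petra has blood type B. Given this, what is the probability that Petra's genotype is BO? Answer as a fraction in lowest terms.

1/2

Cross BO × AB → 1/4 AB, 1/4 AO, 1/4 BB, 1/4 BO.
Type-B genotypes among offspring: BB (1/4), BO (1/4); total 1/2.
P(BO | type B) = (1/4) / (1/2) = 1/2.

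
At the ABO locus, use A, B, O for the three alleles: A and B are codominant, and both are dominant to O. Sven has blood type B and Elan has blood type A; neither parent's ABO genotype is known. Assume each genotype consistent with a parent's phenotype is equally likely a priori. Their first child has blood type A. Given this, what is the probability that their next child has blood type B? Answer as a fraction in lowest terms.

Possible genotypes: Sven ∈ {BB, BO}; Elan ∈ {AA, AO}.
Weight each parental genotype pair by prior × P(type-A child):
  BO × AA: posterior weight 2/3; P(next child type B) = 0.
  BO × AO: posterior weight 1/3; P(next child type B) = 1/4.
Weighted sum = 1/12.

1/12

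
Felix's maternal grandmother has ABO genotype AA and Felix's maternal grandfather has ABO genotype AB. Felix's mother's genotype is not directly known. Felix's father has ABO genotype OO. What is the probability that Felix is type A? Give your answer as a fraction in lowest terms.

Felix's mother's ABO genotype from AA × AB: 1/2 AA, 1/2 AB.
Crossing each possibility with the father OO and summing P(type A): 1/2·1 + 1/2·1/2 = 3/4.

3/4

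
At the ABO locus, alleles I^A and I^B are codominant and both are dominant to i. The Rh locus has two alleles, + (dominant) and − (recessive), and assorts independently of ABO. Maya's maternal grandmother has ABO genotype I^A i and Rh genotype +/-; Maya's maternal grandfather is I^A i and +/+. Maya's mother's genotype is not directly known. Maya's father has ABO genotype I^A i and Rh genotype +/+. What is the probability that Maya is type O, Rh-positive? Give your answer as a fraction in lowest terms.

Maya's mother's ABO genotype from I^A i × I^A i: 1/4 I^A I^A, 1/2 I^A i, 1/4 i i.
Crossing each possibility with the father I^A i and summing P(type O): 1/4·0 + 1/2·1/4 + 1/4·1/2 = 1/4.
Similarly for Rh via the mother's Rh distribution: P(Rh+) = 1.
Independent loci: 1/4 × 1 = 1/4.

1/4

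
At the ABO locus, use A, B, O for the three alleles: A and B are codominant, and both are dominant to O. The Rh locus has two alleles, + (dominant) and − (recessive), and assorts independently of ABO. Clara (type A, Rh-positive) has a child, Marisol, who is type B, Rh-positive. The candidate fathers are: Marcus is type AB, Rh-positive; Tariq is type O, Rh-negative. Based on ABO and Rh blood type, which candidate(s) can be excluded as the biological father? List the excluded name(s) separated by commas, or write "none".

Tariq

A candidate is excluded only if no genotype consistent with his phenotype could produce a type B, Rh-positive child with a type A, Rh-positive mother.
Tariq (type O, Rh-): no genotype consistent with that phenotype can produce a type-B Rh+ child with a type-A mother.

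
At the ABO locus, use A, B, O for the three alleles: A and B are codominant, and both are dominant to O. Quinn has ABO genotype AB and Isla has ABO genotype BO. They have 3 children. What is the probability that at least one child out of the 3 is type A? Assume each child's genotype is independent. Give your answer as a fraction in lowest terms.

ABO cross AB × BO → 1/4 A, 1/2 B, 1/4 AB.
So P(type A) = 1/4 per child.
P(none) = (3/4)^3 = 27/64; P(at least one) = 1 − 27/64 = 37/64.

37/64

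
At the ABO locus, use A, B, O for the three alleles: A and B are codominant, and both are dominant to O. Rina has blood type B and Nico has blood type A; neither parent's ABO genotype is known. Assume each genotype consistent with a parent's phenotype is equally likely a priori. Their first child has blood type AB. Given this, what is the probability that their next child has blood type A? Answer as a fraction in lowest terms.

5/36

Possible genotypes: Rina ∈ {BB, BO}; Nico ∈ {AA, AO}.
Weight each parental genotype pair by prior × P(type-AB child):
  BB × AA: posterior weight 4/9; P(next child type A) = 0.
  BB × AO: posterior weight 2/9; P(next child type A) = 0.
  BO × AA: posterior weight 2/9; P(next child type A) = 1/2.
  BO × AO: posterior weight 1/9; P(next child type A) = 1/4.
Weighted sum = 5/36.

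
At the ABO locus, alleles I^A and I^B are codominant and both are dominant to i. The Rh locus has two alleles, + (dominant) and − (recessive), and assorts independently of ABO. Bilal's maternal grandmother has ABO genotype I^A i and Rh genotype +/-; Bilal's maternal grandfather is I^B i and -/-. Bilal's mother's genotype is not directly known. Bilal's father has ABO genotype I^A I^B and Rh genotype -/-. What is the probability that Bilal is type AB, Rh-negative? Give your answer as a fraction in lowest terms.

Bilal's mother's ABO genotype from I^A i × I^B i: 1/4 I^A I^B, 1/4 I^A i, 1/4 I^B i, 1/4 i i.
Crossing each possibility with the father I^A I^B and summing P(type AB): 1/4·1/2 + 1/4·1/4 + 1/4·1/4 + 1/4·0 = 1/4.
Similarly for Rh via the mother's Rh distribution: P(Rh-) = 3/4.
Independent loci: 1/4 × 3/4 = 3/16.

3/16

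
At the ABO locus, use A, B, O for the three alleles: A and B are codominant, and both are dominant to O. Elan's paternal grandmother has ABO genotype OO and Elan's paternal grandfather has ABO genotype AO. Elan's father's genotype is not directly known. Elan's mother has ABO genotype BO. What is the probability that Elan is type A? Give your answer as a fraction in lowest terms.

1/8

Elan's father's ABO genotype from OO × AO: 1/2 AO, 1/2 OO.
Crossing each possibility with the mother BO and summing P(type A): 1/2·1/4 + 1/2·0 = 1/8.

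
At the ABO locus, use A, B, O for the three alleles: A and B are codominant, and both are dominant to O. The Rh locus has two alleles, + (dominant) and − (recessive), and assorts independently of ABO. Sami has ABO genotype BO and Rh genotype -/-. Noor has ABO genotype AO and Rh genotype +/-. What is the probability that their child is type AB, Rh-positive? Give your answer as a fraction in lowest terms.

1/8

ABO cross BO × AO → offspring phenotypes: 1/4 O, 1/4 A, 1/4 B, 1/4 AB.
Rh cross -/- × +/- → 1/2 Rh+, 1/2 Rh-.
Independent loci: P(type AB, Rh-positive) = 1/4 × 1/2 = 1/8.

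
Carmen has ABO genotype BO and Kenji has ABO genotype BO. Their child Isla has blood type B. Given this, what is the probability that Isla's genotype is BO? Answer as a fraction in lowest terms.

Cross BO × BO → 1/4 BB, 1/2 BO, 1/4 OO.
Type-B genotypes among offspring: BB (1/4), BO (1/2); total 3/4.
P(BO | type B) = (1/2) / (3/4) = 2/3.

2/3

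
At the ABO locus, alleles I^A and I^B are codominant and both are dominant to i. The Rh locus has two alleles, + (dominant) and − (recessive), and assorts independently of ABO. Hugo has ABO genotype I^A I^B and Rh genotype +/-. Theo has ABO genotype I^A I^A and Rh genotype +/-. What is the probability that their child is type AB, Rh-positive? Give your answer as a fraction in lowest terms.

ABO cross I^A I^B × I^A I^A → offspring phenotypes: 1/2 A, 1/2 AB.
Rh cross +/- × +/- → 3/4 Rh+, 1/4 Rh-.
Independent loci: P(type AB, Rh-positive) = 1/2 × 3/4 = 3/8.

3/8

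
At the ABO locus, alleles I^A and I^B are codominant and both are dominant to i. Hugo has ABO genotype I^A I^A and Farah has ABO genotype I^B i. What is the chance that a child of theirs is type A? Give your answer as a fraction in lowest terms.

ABO cross I^A I^A × I^B i → offspring phenotypes: 1/2 A, 1/2 AB.
So P(type A) = 1/2.

1/2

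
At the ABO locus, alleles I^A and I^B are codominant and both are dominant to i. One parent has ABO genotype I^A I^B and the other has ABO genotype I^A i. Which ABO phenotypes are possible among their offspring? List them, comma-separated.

A, B, AB

Gametes from I^A I^B × I^A i give offspring ABO genotypes I^A I^A, I^A I^B, I^A i, I^B i, i.e. phenotypes A, B, AB.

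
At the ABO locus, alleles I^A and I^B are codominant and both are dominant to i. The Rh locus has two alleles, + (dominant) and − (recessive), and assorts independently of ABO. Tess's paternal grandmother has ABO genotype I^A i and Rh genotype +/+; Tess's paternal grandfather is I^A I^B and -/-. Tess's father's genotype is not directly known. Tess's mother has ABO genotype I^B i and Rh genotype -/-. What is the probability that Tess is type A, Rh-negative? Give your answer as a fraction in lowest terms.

1/8

Tess's father's ABO genotype from I^A i × I^A I^B: 1/4 I^A I^A, 1/4 I^A I^B, 1/4 I^A i, 1/4 I^B i.
Crossing each possibility with the mother I^B i and summing P(type A): 1/4·1/2 + 1/4·1/4 + 1/4·1/4 + 1/4·0 = 1/4.
Similarly for Rh via the father's Rh distribution: P(Rh-) = 1/2.
Independent loci: 1/4 × 1/2 = 1/8.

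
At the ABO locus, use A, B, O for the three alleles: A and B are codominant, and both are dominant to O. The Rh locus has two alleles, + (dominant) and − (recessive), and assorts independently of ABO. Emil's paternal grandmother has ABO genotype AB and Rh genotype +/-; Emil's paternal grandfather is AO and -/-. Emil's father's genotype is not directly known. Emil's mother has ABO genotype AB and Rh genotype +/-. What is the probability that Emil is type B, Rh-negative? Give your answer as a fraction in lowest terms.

3/32

Emil's father's ABO genotype from AB × AO: 1/4 AA, 1/4 AB, 1/4 AO, 1/4 BO.
Crossing each possibility with the mother AB and summing P(type B): 1/4·0 + 1/4·1/4 + 1/4·1/4 + 1/4·1/2 = 1/4.
Similarly for Rh via the father's Rh distribution: P(Rh-) = 3/8.
Independent loci: 1/4 × 3/8 = 3/32.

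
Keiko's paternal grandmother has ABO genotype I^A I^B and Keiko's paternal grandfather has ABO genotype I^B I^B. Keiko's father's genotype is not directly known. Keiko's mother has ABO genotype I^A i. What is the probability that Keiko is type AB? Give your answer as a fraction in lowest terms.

3/8

Keiko's father's ABO genotype from I^A I^B × I^B I^B: 1/2 I^A I^B, 1/2 I^B I^B.
Crossing each possibility with the mother I^A i and summing P(type AB): 1/2·1/4 + 1/2·1/2 = 3/8.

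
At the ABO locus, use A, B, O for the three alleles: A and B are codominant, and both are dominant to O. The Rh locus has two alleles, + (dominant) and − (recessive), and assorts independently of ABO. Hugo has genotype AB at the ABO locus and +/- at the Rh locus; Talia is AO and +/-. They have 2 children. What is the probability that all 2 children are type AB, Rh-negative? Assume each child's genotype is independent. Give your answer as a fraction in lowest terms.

1/256

ABO cross AB × AO → 1/2 A, 1/4 B, 1/4 AB.
Rh cross +/- × +/- → 3/4 Rh+, 1/4 Rh-; so P(type AB, Rh-negative) = 1/4 × 1/4 = 1/16 per child.
All 2 independent: (1/16)^2 = 1/256.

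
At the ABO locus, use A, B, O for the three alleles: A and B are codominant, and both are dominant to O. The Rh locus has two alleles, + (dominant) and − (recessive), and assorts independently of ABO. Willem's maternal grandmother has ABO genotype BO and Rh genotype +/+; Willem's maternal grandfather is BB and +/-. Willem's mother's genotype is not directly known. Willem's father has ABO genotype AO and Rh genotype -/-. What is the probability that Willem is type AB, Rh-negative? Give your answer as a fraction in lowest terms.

3/32

Willem's mother's ABO genotype from BO × BB: 1/2 BB, 1/2 BO.
Crossing each possibility with the father AO and summing P(type AB): 1/2·1/2 + 1/2·1/4 = 3/8.
Similarly for Rh via the mother's Rh distribution: P(Rh-) = 1/4.
Independent loci: 3/8 × 1/4 = 3/32.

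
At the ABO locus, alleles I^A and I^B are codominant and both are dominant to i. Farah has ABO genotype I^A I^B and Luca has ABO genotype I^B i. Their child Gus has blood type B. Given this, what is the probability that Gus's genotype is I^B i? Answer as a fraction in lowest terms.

Cross I^A I^B × I^B i → 1/4 I^A I^B, 1/4 I^A i, 1/4 I^B I^B, 1/4 I^B i.
Type-B genotypes among offspring: I^B I^B (1/4), I^B i (1/4); total 1/2.
P(I^B i | type B) = (1/4) / (1/2) = 1/2.

1/2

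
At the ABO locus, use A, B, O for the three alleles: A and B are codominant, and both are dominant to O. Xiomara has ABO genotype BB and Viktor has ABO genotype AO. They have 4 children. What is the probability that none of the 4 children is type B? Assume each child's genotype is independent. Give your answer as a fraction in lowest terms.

1/16

ABO cross BB × AO → 1/2 B, 1/2 AB.
So P(type B) = 1/2 per child.
P(not type B) = 1/2 for one child; (1/2)^4 = 1/16.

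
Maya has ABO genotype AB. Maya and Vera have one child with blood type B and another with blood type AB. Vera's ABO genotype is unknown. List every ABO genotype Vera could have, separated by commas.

For each candidate genotype of Vera, check whether crossing it with AB can produce every observed child phenotype.
  AA → possible child types {A, AB} ✗
  AB → possible child types {A, B, AB} ✓
  AO → possible child types {A, B, AB} ✓
  BB → possible child types {B, AB} ✓
  BO → possible child types {A, B, AB} ✓
  OO → possible child types {A, B} ✗

AB, AO, BB, BO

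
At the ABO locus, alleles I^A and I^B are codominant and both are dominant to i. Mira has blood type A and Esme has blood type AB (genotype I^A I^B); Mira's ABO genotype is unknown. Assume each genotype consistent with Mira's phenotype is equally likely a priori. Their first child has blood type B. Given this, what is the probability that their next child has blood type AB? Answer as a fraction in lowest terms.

Possible genotypes: Mira ∈ {I^A I^A, I^A i}; Esme ∈ {I^A I^B}.
Weight each parental genotype pair by prior × P(type-B child):
  I^A i × I^A I^B: posterior weight 1; P(next child type AB) = 1/4.
Weighted sum = 1/4.

1/4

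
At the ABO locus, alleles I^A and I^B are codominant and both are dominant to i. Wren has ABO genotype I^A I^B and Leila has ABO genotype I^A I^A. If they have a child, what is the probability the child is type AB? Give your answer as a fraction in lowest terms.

1/2

ABO cross I^A I^B × I^A I^A → offspring phenotypes: 1/2 A, 1/2 AB.
So P(type AB) = 1/2.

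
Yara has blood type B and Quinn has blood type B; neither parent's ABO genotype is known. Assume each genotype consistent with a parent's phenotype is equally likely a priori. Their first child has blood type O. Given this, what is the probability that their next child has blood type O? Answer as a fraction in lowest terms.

Possible genotypes: Yara ∈ {BB, BO}; Quinn ∈ {BB, BO}.
Weight each parental genotype pair by prior × P(type-O child):
  BO × BO: posterior weight 1; P(next child type O) = 1/4.
Weighted sum = 1/4.

1/4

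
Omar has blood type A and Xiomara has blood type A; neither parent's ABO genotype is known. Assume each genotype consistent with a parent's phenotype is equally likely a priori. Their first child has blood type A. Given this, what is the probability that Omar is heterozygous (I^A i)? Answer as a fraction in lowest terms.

7/15

Possible genotypes: Omar ∈ {I^A I^A, I^A i}; Xiomara ∈ {I^A I^A, I^A i}.
Weight each parental genotype pair by prior × P(type-A child):
  I^A I^A × I^A I^A: posterior weight 4/15.
  I^A I^A × I^A i: posterior weight 4/15.
  I^A i × I^A I^A: posterior weight 4/15.
  I^A i × I^A i: posterior weight 1/5.
Sum the posterior weight over pairs where Omar is I^A i: 7/15.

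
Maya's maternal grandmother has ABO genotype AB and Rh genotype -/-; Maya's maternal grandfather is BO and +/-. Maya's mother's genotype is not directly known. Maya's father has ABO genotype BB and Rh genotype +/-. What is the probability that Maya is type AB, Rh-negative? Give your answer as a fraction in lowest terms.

Maya's mother's ABO genotype from AB × BO: 1/4 AB, 1/4 AO, 1/4 BB, 1/4 BO.
Crossing each possibility with the father BB and summing P(type AB): 1/4·1/2 + 1/4·1/2 + 1/4·0 + 1/4·0 = 1/4.
Similarly for Rh via the mother's Rh distribution: P(Rh-) = 3/8.
Independent loci: 1/4 × 3/8 = 3/32.

3/32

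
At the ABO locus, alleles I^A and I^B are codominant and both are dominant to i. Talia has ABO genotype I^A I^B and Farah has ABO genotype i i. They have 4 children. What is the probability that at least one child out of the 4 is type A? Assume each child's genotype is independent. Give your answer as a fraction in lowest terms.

15/16

ABO cross I^A I^B × i i → 1/2 A, 1/2 B.
So P(type A) = 1/2 per child.
P(none) = (1/2)^4 = 1/16; P(at least one) = 1 − 1/16 = 15/16.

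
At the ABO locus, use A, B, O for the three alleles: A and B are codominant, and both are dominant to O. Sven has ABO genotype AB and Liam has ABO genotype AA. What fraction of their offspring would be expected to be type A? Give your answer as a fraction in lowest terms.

1/2

ABO cross AB × AA → offspring phenotypes: 1/2 A, 1/2 AB.
So P(type A) = 1/2.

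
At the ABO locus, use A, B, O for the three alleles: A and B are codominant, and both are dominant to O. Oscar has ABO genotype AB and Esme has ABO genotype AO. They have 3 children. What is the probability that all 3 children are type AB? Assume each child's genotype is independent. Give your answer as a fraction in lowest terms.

ABO cross AB × AO → 1/2 A, 1/4 B, 1/4 AB.
So P(type AB) = 1/4 per child.
All 3 independent: (1/4)^3 = 1/64.

1/64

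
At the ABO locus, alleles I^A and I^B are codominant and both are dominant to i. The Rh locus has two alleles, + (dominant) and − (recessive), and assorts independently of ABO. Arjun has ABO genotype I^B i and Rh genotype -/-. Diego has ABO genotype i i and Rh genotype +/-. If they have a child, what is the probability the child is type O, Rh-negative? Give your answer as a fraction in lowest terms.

ABO cross I^B i × i i → offspring phenotypes: 1/2 O, 1/2 B.
Rh cross -/- × +/- → 1/2 Rh+, 1/2 Rh-.
Independent loci: P(type O, Rh-negative) = 1/2 × 1/2 = 1/4.

1/4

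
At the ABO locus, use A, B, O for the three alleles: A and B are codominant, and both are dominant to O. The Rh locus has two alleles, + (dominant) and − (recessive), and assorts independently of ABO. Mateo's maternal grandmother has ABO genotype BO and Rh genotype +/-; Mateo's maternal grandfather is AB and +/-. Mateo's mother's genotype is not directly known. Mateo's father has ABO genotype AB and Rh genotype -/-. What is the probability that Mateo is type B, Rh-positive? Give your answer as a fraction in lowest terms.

Mateo's mother's ABO genotype from BO × AB: 1/4 AB, 1/4 AO, 1/4 BB, 1/4 BO.
Crossing each possibility with the father AB and summing P(type B): 1/4·1/4 + 1/4·1/4 + 1/4·1/2 + 1/4·1/2 = 3/8.
Similarly for Rh via the mother's Rh distribution: P(Rh+) = 1/2.
Independent loci: 3/8 × 1/2 = 3/16.

3/16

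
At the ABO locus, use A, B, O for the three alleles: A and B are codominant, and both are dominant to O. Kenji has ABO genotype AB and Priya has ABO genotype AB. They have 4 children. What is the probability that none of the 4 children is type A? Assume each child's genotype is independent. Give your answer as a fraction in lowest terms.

81/256

ABO cross AB × AB → 1/4 A, 1/4 B, 1/2 AB.
So P(type A) = 1/4 per child.
P(not type A) = 3/4 for one child; (3/4)^4 = 81/256.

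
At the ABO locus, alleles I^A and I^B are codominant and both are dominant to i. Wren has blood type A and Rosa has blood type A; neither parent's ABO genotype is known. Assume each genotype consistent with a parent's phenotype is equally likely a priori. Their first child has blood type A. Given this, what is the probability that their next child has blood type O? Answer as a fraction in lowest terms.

Possible genotypes: Wren ∈ {I^A I^A, I^A i}; Rosa ∈ {I^A I^A, I^A i}.
Weight each parental genotype pair by prior × P(type-A child):
  I^A I^A × I^A I^A: posterior weight 4/15; P(next child type O) = 0.
  I^A I^A × I^A i: posterior weight 4/15; P(next child type O) = 0.
  I^A i × I^A I^A: posterior weight 4/15; P(next child type O) = 0.
  I^A i × I^A i: posterior weight 1/5; P(next child type O) = 1/4.
Weighted sum = 1/20.

1/20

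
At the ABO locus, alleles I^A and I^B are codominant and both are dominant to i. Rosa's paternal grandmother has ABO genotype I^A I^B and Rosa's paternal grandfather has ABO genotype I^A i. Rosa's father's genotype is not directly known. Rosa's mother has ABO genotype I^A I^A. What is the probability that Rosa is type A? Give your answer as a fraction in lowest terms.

Rosa's father's ABO genotype from I^A I^B × I^A i: 1/4 I^A I^A, 1/4 I^A I^B, 1/4 I^A i, 1/4 I^B i.
Crossing each possibility with the mother I^A I^A and summing P(type A): 1/4·1 + 1/4·1/2 + 1/4·1 + 1/4·1/2 = 3/4.

3/4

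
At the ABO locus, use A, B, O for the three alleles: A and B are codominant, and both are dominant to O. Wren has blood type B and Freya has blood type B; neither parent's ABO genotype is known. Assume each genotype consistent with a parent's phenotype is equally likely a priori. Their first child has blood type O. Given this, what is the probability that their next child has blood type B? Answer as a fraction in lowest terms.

Possible genotypes: Wren ∈ {BB, BO}; Freya ∈ {BB, BO}.
Weight each parental genotype pair by prior × P(type-O child):
  BO × BO: posterior weight 1; P(next child type B) = 3/4.
Weighted sum = 3/4.

3/4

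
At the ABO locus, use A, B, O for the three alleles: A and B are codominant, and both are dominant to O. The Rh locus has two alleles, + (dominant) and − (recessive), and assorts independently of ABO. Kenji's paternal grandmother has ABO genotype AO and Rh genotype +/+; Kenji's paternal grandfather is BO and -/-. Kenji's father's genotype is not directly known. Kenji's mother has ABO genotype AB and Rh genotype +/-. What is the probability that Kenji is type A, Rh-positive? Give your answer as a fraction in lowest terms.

Kenji's father's ABO genotype from AO × BO: 1/4 AB, 1/4 AO, 1/4 BO, 1/4 OO.
Crossing each possibility with the mother AB and summing P(type A): 1/4·1/4 + 1/4·1/2 + 1/4·1/4 + 1/4·1/2 = 3/8.
Similarly for Rh via the father's Rh distribution: P(Rh+) = 3/4.
Independent loci: 3/8 × 3/4 = 9/32.

9/32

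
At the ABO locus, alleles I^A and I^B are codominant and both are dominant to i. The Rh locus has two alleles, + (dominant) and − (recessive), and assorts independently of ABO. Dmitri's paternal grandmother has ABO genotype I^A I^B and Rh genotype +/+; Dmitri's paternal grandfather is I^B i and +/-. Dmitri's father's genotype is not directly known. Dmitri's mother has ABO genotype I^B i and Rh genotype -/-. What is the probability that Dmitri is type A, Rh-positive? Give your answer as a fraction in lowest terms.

3/32

Dmitri's father's ABO genotype from I^A I^B × I^B i: 1/4 I^A I^B, 1/4 I^A i, 1/4 I^B I^B, 1/4 I^B i.
Crossing each possibility with the mother I^B i and summing P(type A): 1/4·1/4 + 1/4·1/4 + 1/4·0 + 1/4·0 = 1/8.
Similarly for Rh via the father's Rh distribution: P(Rh+) = 3/4.
Independent loci: 1/8 × 3/4 = 3/32.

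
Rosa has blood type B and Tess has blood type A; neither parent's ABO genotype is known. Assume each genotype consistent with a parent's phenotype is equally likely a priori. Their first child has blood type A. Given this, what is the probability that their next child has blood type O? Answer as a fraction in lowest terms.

Possible genotypes: Rosa ∈ {I^B I^B, I^B i}; Tess ∈ {I^A I^A, I^A i}.
Weight each parental genotype pair by prior × P(type-A child):
  I^B i × I^A I^A: posterior weight 2/3; P(next child type O) = 0.
  I^B i × I^A i: posterior weight 1/3; P(next child type O) = 1/4.
Weighted sum = 1/12.

1/12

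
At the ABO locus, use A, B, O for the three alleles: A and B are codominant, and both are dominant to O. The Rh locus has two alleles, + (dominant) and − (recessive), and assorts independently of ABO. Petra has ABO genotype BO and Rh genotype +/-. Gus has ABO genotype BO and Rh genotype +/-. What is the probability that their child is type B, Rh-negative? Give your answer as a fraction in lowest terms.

3/16

ABO cross BO × BO → offspring phenotypes: 1/4 O, 3/4 B.
Rh cross +/- × +/- → 3/4 Rh+, 1/4 Rh-.
Independent loci: P(type B, Rh-negative) = 3/4 × 1/4 = 3/16.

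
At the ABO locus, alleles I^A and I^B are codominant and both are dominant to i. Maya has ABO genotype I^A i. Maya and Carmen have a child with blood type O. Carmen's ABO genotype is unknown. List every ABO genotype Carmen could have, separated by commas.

I^A i, I^B i, i i

For each candidate genotype of Carmen, check whether crossing it with I^A i can produce every observed child phenotype.
  I^A I^A → possible child types {A} ✗
  I^A I^B → possible child types {A, B, AB} ✗
  I^A i → possible child types {O, A} ✓
  I^B I^B → possible child types {B, AB} ✗
  I^B i → possible child types {O, A, B, AB} ✓
  i i → possible child types {O, A} ✓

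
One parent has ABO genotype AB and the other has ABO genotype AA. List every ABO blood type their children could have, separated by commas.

A, AB

Gametes from AB × AA give offspring ABO genotypes AA, AB, i.e. phenotypes A, AB.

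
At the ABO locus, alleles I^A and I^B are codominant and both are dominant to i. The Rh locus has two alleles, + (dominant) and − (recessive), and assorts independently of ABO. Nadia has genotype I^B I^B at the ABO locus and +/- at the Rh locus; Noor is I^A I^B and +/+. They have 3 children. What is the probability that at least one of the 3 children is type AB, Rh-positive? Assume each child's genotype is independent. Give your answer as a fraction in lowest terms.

ABO cross I^B I^B × I^A I^B → 1/2 B, 1/2 AB.
Rh cross +/- × +/+ → 1 Rh+; so P(type AB, Rh-positive) = 1/2 × 1 = 1/2 per child.
P(none) = (1/2)^3 = 1/8; P(at least one) = 1 − 1/8 = 7/8.

7/8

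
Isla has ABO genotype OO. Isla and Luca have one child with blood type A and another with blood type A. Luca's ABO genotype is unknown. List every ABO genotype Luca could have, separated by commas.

For each candidate genotype of Luca, check whether crossing it with OO can produce every observed child phenotype.
  AA → possible child types {A} ✓
  AB → possible child types {A, B} ✓
  AO → possible child types {O, A} ✓
  BB → possible child types {B} ✗
  BO → possible child types {O, B} ✗
  OO → possible child types {O} ✗

AA, AB, AO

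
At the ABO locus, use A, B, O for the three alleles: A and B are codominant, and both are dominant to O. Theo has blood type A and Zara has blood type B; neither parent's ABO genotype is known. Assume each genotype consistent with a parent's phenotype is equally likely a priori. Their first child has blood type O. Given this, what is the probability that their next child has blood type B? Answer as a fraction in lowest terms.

1/4

Possible genotypes: Theo ∈ {AA, AO}; Zara ∈ {BB, BO}.
Weight each parental genotype pair by prior × P(type-O child):
  AO × BO: posterior weight 1; P(next child type B) = 1/4.
Weighted sum = 1/4.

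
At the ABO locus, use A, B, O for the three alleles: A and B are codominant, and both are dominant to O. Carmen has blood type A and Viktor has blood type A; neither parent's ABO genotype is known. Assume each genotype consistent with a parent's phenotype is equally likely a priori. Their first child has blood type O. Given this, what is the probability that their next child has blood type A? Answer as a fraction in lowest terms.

Possible genotypes: Carmen ∈ {AA, AO}; Viktor ∈ {AA, AO}.
Weight each parental genotype pair by prior × P(type-O child):
  AO × AO: posterior weight 1; P(next child type A) = 3/4.
Weighted sum = 3/4.

3/4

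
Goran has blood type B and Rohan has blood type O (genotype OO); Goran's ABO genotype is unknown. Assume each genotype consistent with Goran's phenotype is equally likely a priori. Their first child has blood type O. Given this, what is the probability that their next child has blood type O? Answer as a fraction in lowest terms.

Possible genotypes: Goran ∈ {BB, BO}; Rohan ∈ {OO}.
Weight each parental genotype pair by prior × P(type-O child):
  BO × OO: posterior weight 1; P(next child type O) = 1/2.
Weighted sum = 1/2.

1/2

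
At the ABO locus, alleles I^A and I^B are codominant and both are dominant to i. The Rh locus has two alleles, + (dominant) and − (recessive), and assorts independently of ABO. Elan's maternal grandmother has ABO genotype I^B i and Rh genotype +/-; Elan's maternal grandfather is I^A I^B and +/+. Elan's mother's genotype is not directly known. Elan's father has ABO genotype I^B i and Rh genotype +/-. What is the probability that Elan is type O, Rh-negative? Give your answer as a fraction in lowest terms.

Elan's mother's ABO genotype from I^B i × I^A I^B: 1/4 I^A I^B, 1/4 I^A i, 1/4 I^B I^B, 1/4 I^B i.
Crossing each possibility with the father I^B i and summing P(type O): 1/4·0 + 1/4·1/4 + 1/4·0 + 1/4·1/4 = 1/8.
Similarly for Rh via the mother's Rh distribution: P(Rh-) = 1/8.
Independent loci: 1/8 × 1/8 = 1/64.

1/64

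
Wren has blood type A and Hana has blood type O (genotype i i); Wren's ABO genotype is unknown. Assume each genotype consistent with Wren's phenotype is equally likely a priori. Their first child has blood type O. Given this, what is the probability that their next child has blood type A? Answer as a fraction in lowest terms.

Possible genotypes: Wren ∈ {I^A I^A, I^A i}; Hana ∈ {i i}.
Weight each parental genotype pair by prior × P(type-O child):
  I^A i × i i: posterior weight 1; P(next child type A) = 1/2.
Weighted sum = 1/2.

1/2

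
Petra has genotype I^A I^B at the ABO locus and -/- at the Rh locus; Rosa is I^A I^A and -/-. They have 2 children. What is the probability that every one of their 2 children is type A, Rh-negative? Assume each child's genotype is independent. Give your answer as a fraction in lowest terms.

1/4

ABO cross I^A I^B × I^A I^A → 1/2 A, 1/2 AB.
Rh cross -/- × -/- → 1 Rh-; so P(type A, Rh-negative) = 1/2 × 1 = 1/2 per child.
All 2 independent: (1/2)^2 = 1/4.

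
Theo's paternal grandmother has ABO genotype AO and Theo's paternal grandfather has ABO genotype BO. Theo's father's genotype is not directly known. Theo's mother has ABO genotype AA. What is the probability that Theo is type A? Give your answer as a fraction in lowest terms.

3/4

Theo's father's ABO genotype from AO × BO: 1/4 AB, 1/4 AO, 1/4 BO, 1/4 OO.
Crossing each possibility with the mother AA and summing P(type A): 1/4·1/2 + 1/4·1 + 1/4·1/2 + 1/4·1 = 3/4.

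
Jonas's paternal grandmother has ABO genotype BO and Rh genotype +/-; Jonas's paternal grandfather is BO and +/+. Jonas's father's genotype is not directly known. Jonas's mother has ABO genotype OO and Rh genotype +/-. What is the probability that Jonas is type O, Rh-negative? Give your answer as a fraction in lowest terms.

Jonas's father's ABO genotype from BO × BO: 1/4 BB, 1/2 BO, 1/4 OO.
Crossing each possibility with the mother OO and summing P(type O): 1/4·0 + 1/2·1/2 + 1/4·1 = 1/2.
Similarly for Rh via the father's Rh distribution: P(Rh-) = 1/8.
Independent loci: 1/2 × 1/8 = 1/16.

1/16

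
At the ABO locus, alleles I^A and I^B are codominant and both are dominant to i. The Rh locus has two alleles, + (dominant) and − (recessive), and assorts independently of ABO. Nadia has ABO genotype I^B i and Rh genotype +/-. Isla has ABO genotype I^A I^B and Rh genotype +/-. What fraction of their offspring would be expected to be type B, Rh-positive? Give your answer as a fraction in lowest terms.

ABO cross I^B i × I^A I^B → offspring phenotypes: 1/4 A, 1/2 B, 1/4 AB.
Rh cross +/- × +/- → 3/4 Rh+, 1/4 Rh-.
Independent loci: P(type B, Rh-positive) = 1/2 × 3/4 = 3/8.

3/8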